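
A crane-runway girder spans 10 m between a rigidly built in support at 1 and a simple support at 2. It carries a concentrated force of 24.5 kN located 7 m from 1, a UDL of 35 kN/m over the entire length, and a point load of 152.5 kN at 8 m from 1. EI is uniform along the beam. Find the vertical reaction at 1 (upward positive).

Take the reaction at 2 as the redundant and release it; the primary structure is a cantilever fixed at 1.
Downward deflection at the released point 2 due to the loads:
  point load 24.5 at a = 7: Pa²(3L − a)/(6EI) = 4602/EI
  UDL 35: wL⁴/(8EI) = 43750/EI
  point load 152.5 at a = 8: Pa²(3L − a)/(6EI) = 35787/EI
  δ_0 = 84139/EI
Tip deflection under a unit load at 2: L³/(3EI) = 333.3/EI.
Compatibility at 2: δ_0 − R_2·δ_{22} = 0, so R_2 = 84139/333.3 = 252.4 kN.
Vertical equilibrium: R_1 = ΣP − R_2 = 527 − 252.4 = 274.6 kN.

R_1 = 274.6 kN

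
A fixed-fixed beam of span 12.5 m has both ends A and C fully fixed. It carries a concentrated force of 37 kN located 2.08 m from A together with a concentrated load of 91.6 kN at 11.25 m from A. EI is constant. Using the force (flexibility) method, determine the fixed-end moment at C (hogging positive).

M_C = 103.4 kN·m

Take the two fixed-end moments M_A, M_C as redundants; the released structure is the simple span AC.
End rotations of the released simple span under the applied load (×1/EI):
  at A: point load 37 at a = 2.08: Pab(L + b)/(6LEI) = 245.1/EI
  at C: point load 37 at a = 2.08: Pab(L + a)/(6LEI) = 155.9/EI
  at A: point load 91.6 at a = 11.25: Pab(L + b)/(6LEI) = 236.2/EI
  at C: point load 91.6 at a = 11.25: Pab(L + a)/(6LEI) = 407.9/EI
  θ_A0 = 481.2/EI,  θ_C0 = 563.8/EI
Flexibility coefficients: a unit moment at one end gives L/(3EI) there and L/(6EI) at the far end, so f₁₁ = f₂₂ = 4.167/EI and f₁₂ = f₂₁ = 2.083/EI.
Compatibility — zero rotation at each built-in end:
  4.167 M_A + 2.083 M_C = 481.2
  2.083 M_A + 4.167 M_C = 563.8
Solving the pair gives M_A = 63.78 kN·m and M_C = 103.4 kN·m (hogging).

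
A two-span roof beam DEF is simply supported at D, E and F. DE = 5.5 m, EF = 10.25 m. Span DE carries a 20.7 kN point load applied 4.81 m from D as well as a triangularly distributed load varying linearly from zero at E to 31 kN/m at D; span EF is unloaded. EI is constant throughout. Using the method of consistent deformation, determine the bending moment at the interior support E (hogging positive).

Insert a hinge at E; M_E is the redundant, and each span becomes simply supported.
End slopes at the hinge E, treating each span as simply supported:
  span DE: point load 20.7 at a = 4.81: Pab(L + a)/(6LEI) = 21.46/EI
  span DE: triangular load, peak 31: 7w₀L³/(360EI) = 100.3/EI
  relative rotation θ_0 = (121.8 + 0)/EI = 121.8/EI
A unit hogging moment at E produces rotation L₁/(3EI) + L₂/(3EI) = 5.25/EI.
Compatibility: M_E·(L₁+L₂)/(3EI) = θ_0, giving M_E = 23.19 kN·m (hogging).

M_E = 23.19 kN·m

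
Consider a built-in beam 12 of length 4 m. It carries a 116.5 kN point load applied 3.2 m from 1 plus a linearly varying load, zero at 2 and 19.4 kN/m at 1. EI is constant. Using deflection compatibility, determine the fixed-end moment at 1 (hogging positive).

M_1 = 30.43 kN·m

Release both end moments; the primary structure is a simply-supported span 12 with redundants M_1 and M_2.
Simple-span end rotations at 1 and 2 under the given loads:
  at 1: point load 116.5 at a = 3.2: Pab(L + b)/(6LEI) = 59.65/EI
  at 2: point load 116.5 at a = 3.2: Pab(L + a)/(6LEI) = 89.47/EI
  at 1: triangular load, peak 19.4: w₀L³/(45EI) = 27.59/EI
  at 2: triangular load, peak 19.4: 7w₀L³/(360EI) = 24.14/EI
  θ_10 = 87.24/EI,  θ_20 = 113.6/EI
Flexibility coefficients: a unit moment at one end gives L/(3EI) there and L/(6EI) at the far end, so f₁₁ = f₂₂ = 1.333/EI and f₁₂ = f₂₁ = 0.6667/EI.
Compatibility — zero rotation at each built-in end:
  1.333 M_1 + 0.6667 M_2 = 87.24
  0.6667 M_1 + 1.333 M_2 = 113.6
Solving the pair gives M_1 = 30.43 kN·m and M_2 = 69.99 kN·m (hogging).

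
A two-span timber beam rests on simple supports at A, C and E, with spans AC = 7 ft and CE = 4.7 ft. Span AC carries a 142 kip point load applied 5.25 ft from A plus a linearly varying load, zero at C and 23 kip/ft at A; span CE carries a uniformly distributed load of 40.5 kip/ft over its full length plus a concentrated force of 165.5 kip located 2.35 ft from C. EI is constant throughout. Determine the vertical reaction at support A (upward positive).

Take M_C as the redundant. Released structure: two simple spans AC and CE with a hinge at C.
End slopes at the hinge C, treating each span as simply supported:
  span AC: point load 142 at a = 5.25: Pab(L + a)/(6LEI) = 380.5/EI
  span AC: triangular load, peak 23: 7w₀L³/(360EI) = 153.4/EI
  span CE: UDL 40.5: wL³/(24EI) = 175.2/EI
  span CE: point load 165.5 at a = 2.35: Pab(L + b)/(6LEI) = 228.5/EI
  relative rotation θ_0 = (533.9 + 403.7)/EI = 937.6/EI
A unit hogging moment at C produces rotation L₁/(3EI) + L₂/(3EI) = 3.9/EI.
Compatibility: M_C·(L₁+L₂)/(3EI) = θ_0, giving M_C = 240.4 kip·ft (hogging).
Span AC, ΣM about A with M_C applied at C: R_C^{AC}·7 = 933.3 + 240.4, so R_C^{AC} = 167.7 kip and R_A = 222.5 − 167.7 = 54.82 kip.

R_A = 54.82 kip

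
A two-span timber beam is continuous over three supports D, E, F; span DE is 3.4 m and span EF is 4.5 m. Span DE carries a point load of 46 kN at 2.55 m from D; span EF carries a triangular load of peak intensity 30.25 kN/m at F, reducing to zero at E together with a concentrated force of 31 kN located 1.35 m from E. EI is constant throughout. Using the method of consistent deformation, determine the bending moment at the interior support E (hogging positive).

Take M_E as the redundant. Released structure: two simple spans DE and EF with a hinge at E.
Discontinuity in slope at E on the released structure — sum the simple-span end rotations:
  span DE: point load 46 at a = 2.55: Pab(L + a)/(6LEI) = 29.08/EI
  span EF: triangular load, peak 30.25: 7w₀L³/(360EI) = 53.6/EI
  span EF: point load 31 at a = 1.35: Pab(L + b)/(6LEI) = 37.35/EI
  relative rotation θ_0 = (29.08 + 90.95)/EI = 120/EI
A unit hogging moment at E produces rotation L₁/(3EI) + L₂/(3EI) = 2.633/EI.
Compatibility: M_E·(L₁+L₂)/(3EI) = θ_0, giving M_E = 45.58 kN·m (hogging).

M_E = 45.58 kN·m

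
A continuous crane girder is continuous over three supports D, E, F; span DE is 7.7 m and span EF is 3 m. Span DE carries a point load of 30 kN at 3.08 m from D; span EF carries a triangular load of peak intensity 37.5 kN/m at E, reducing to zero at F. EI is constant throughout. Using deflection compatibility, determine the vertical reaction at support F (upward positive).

R_F = 7.338 kN

Release continuity at E by inserting a hinge; the redundant is the internal moment M_E. The primary structure is two simply-supported spans DE and EF.
End slopes at the hinge E, treating each span as simply supported:
  span DE: point load 30 at a = 3.08: Pab(L + a)/(6LEI) = 99.61/EI
  span EF: triangular load, peak 37.5: w₀L³/(45EI) = 22.5/EI
  relative rotation θ_0 = (99.61 + 22.5)/EI = 122.1/EI
A unit hogging moment at E produces rotation L₁/(3EI) + L₂/(3EI) = 3.567/EI.
Compatibility: M_E·(L₁+L₂)/(3EI) = θ_0, giving M_E = 34.24 kN·m (hogging).
Span EF, ΣM about F: R_E^{EF}·3 = 112.5 + 34.24, so R_E^{EF} = 48.91 kN and R_F = 56.25 − 48.91 = 7.338 kN.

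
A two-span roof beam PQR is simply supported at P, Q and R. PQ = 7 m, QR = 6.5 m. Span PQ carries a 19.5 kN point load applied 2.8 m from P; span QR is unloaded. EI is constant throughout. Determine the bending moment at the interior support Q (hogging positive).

M_Q = 11.89 kN·m

Take M_Q as the redundant. Released structure: two simple spans PQ and QR with a hinge at Q.
Discontinuity in slope at Q on the released structure — sum the simple-span end rotations:
  span PQ: point load 19.5 at a = 2.8: Pab(L + a)/(6LEI) = 53.51/EI
  relative rotation θ_0 = (53.51 + 0)/EI = 53.51/EI
A unit hogging moment at Q produces rotation L₁/(3EI) + L₂/(3EI) = 4.5/EI.
Slope continuity at Q: θ_0 = M_Q·4.5/EI, so M_Q = 53.51/4.5 = 11.89 kN·m (hogging).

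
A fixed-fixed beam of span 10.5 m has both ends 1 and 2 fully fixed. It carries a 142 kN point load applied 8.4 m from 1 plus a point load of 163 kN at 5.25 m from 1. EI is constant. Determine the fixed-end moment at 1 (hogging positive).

Release both end moments; the primary structure is a simply-supported span 12 with redundants M_1 and M_2.
On the primary (simply-supported) span, the end slopes from the loading are:
  at 1: point load 142 at a = 8.4: Pab(L + b)/(6LEI) = 501/EI
  at 2: point load 142 at a = 8.4: Pab(L + a)/(6LEI) = 751.5/EI
  at 1: point load 163 at a = 5.25: Pab(L + b)/(6LEI) = 1123/EI
  at 2: point load 163 at a = 5.25: Pab(L + a)/(6LEI) = 1123/EI
  θ_10 = 1624/EI,  θ_20 = 1875/EI
Flexibility coefficients: a unit moment at one end gives L/(3EI) there and L/(6EI) at the far end, so f₁₁ = f₂₂ = 3.5/EI and f₁₂ = f₂₁ = 1.75/EI.
Compatibility — zero rotation at each built-in end:
  3.5 M_1 + 1.75 M_2 = 1624
  1.75 M_1 + 3.5 M_2 = 1875
Solving the pair gives M_1 = 261.6 kN·m and M_2 = 404.8 kN·m (hogging).

M_1 = 261.6 kN·m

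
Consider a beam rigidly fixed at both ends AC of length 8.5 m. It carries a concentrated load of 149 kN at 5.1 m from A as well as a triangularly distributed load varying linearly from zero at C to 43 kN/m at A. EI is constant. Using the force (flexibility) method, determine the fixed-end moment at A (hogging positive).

Take the two fixed-end moments M_A, M_C as redundants; the released structure is the simple span AC.
End rotations of the released simple span under the applied load (×1/EI):
  at A: point load 149 at a = 5.1: Pab(L + b)/(6LEI) = 602.9/EI
  at C: point load 149 at a = 5.1: Pab(L + a)/(6LEI) = 689/EI
  at A: triangular load, peak 43: w₀L³/(45EI) = 586.8/EI
  at C: triangular load, peak 43: 7w₀L³/(360EI) = 513.5/EI
  θ_A0 = 1190/EI,  θ_C0 = 1202/EI
Flexibility coefficients: a unit moment at one end gives L/(3EI) there and L/(6EI) at the far end, so f₁₁ = f₂₂ = 2.833/EI and f₁₂ = f₂₁ = 1.417/EI.
Compatibility — zero rotation at each built-in end:
  2.833 M_A + 1.417 M_C = 1190
  1.417 M_A + 2.833 M_C = 1202
Solving the pair gives M_A = 276.9 kN·m and M_C = 285.9 kN·m (hogging).

M_A = 276.9 kN·m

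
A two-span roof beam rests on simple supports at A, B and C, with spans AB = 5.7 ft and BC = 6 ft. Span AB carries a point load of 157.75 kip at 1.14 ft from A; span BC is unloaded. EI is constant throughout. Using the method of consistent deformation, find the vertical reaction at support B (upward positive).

Release continuity at B by inserting a hinge; the redundant is the internal moment M_B. The primary structure is two simply-supported spans AB and BC.
End slopes at the hinge B, treating each span as simply supported:
  span AB: point load 157.75 at a = 1.14: Pab(L + a)/(6LEI) = 164/EI
  relative rotation θ_0 = (164 + 0)/EI = 164/EI
A unit hogging moment at B produces rotation L₁/(3EI) + L₂/(3EI) = 3.9/EI.
Compatibility: M_B·(L₁+L₂)/(3EI) = θ_0, giving M_B = 42.05 kip·ft (hogging).
Span AB, ΣM about A with M_B applied at B: R_B^{AB}·5.7 = 179.8 + 42.05, so R_B^{AB} = 38.93 kip and R_A = 157.8 − 38.93 = 118.8 kip.
Span BC, ΣM about C: R_B^{BC}·6 = 0 + 42.05, so R_B^{BC} = 7.009 kip and R_C = 0 − 7.009 = -7.009 kip.
R_B = 38.93 + 7.009 = 45.94 kip.

R_B = 45.94 kip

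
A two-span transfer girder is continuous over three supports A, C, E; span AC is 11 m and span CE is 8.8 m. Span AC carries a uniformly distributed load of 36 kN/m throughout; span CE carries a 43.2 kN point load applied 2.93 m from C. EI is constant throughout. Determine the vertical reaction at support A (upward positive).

Take M_C as the redundant. Released structure: two simple spans AC and CE with a hinge at C.
End slopes at the hinge C, treating each span as simply supported:
  span AC: UDL 36: wL³/(24EI) = 1996/EI
  span CE: point load 43.2 at a = 2.93: Pab(L + b)/(6LEI) = 206.4/EI
  relative rotation θ_0 = (1996 + 206.4)/EI = 2203/EI
A unit hogging moment at C produces rotation L₁/(3EI) + L₂/(3EI) = 6.6/EI.
Compatibility: M_C·(L₁+L₂)/(3EI) = θ_0, giving M_C = 333.8 kN·m (hogging).
Span AC, ΣM about A with M_C applied at C: R_C^{AC}·11 = 2178 + 333.8, so R_C^{AC} = 228.3 kN and R_A = 396 − 228.3 = 167.7 kN.

R_A = 167.7 kN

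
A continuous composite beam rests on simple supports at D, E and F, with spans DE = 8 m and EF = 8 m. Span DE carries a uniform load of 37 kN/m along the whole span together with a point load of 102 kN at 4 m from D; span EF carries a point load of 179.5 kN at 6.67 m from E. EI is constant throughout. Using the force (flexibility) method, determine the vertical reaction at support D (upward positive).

R_D = 163.7 kN

Take M_E as the redundant. Released structure: two simple spans DE and EF with a hinge at E.
Discontinuity in slope at E on the released structure — sum the simple-span end rotations:
  span DE: UDL 37: wL³/(24EI) = 789.3/EI
  span DE: point load 102 at a = 4: Pab(L + a)/(6LEI) = 408/EI
  span EF: point load 179.5 at a = 6.67: Pab(L + b)/(6LEI) = 309.5/EI
  relative rotation θ_0 = (1197 + 309.5)/EI = 1507/EI
A unit hogging moment at E produces rotation L₁/(3EI) + L₂/(3EI) = 5.333/EI.
Compatibility: M_E·(L₁+L₂)/(3EI) = θ_0, giving M_E = 282.5 kN·m (hogging).
Span DE, ΣM about D with M_E applied at E: R_E^{DE}·8 = 1592 + 282.5, so R_E^{DE} = 234.3 kN and R_D = 398 − 234.3 = 163.7 kN.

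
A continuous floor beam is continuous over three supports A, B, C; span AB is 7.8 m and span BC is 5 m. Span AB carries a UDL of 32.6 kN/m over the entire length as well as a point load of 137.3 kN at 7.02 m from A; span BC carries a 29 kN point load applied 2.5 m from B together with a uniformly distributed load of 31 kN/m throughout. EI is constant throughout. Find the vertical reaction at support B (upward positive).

Take M_B as the redundant. Released structure: two simple spans AB and BC with a hinge at B.
Discontinuity in slope at B on the released structure — sum the simple-span end rotations:
  span AB: UDL 32.6: wL³/(24EI) = 644.6/EI
  span AB: point load 137.3 at a = 7.02: Pab(L + a)/(6LEI) = 238.1/EI
  span BC: point load 29 at a = 2.5: Pab(L + b)/(6LEI) = 45.31/EI
  span BC: UDL 31: wL³/(24EI) = 161.5/EI
  relative rotation θ_0 = (882.7 + 206.8)/EI = 1089/EI
A unit hogging moment at B produces rotation L₁/(3EI) + L₂/(3EI) = 4.267/EI.
Slope continuity at B: θ_0 = M_B·4.267/EI, so M_B = 1089/4.267 = 255.3 kN·m (hogging).
Span AB, ΣM about A with M_B applied at B: R_B^{AB}·7.8 = 1956 + 255.3, so R_B^{AB} = 283.4 kN and R_A = 391.6 − 283.4 = 108.1 kN.
Span BC, ΣM about C: R_B^{BC}·5 = 460 + 255.3, so R_B^{BC} = 143.1 kN and R_C = 184 − 143.1 = 40.93 kN.
R_B = 283.4 + 143.1 = 426.5 kN.

R_B = 426.5 kN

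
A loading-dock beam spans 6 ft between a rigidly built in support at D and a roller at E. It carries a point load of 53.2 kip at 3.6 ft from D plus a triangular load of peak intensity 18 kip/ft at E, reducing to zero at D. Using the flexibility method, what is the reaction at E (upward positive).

Release the roller at E. Primary structure: cantilever fixed at D.
Downward deflection at the released point E due to the loads:
  point load 53.2 at a = 3.6: Pa²(3L − a)/(6EI) = 1655/EI
  triangular load, peak 18 at the free end: 11w₀L⁴/(120EI) = 2138/EI
  δ_0 = 3793/EI
Flexibility coefficient — unit upward force at E: δ_{EE} = L³/(3EI) = 72/EI.
Compatibility at E: δ_0 − R_E·δ_{EE} = 0, so R_E = 3793/72 = 52.68 kip.

R_E = 52.68 kip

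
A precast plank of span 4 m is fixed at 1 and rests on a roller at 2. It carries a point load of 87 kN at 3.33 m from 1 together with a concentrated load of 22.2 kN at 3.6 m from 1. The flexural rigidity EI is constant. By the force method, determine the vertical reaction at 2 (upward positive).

Release the roller at 2. Primary structure: cantilever fixed at 1.
Deflection at 2 on the released cantilever, summing each load's contribution:
  point load 87 at a = 3.33: Pa²(3L − a)/(6EI) = 1394/EI
  point load 22.2 at a = 3.6: Pa²(3L − a)/(6EI) = 402.8/EI
  δ_0 = 1797/EI
Tip deflection under a unit load at 2: L³/(3EI) = 21.33/EI.
The prop prevents deflection at 2: R_2 = δ_0/δ_{22} = 1797/21.33 = 84.23 kN.

R_2 = 84.23 kN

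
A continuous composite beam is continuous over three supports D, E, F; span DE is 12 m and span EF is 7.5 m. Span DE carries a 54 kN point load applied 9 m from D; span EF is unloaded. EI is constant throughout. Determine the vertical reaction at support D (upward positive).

R_D = 8.048 kN

Release continuity at E by inserting a hinge; the redundant is the internal moment M_E. The primary structure is two simply-supported spans DE and EF.
End slopes at the hinge E, treating each span as simply supported:
  span DE: point load 54 at a = 9: Pab(L + a)/(6LEI) = 425.2/EI
  relative rotation θ_0 = (425.2 + 0)/EI = 425.2/EI
A unit hogging moment at E produces rotation L₁/(3EI) + L₂/(3EI) = 6.5/EI.
Compatibility: M_E·(L₁+L₂)/(3EI) = θ_0, giving M_E = 65.42 kN·m (hogging).
Span DE, ΣM about D with M_E applied at E: R_E^{DE}·12 = 486 + 65.42, so R_E^{DE} = 45.95 kN and R_D = 54 − 45.95 = 8.048 kN.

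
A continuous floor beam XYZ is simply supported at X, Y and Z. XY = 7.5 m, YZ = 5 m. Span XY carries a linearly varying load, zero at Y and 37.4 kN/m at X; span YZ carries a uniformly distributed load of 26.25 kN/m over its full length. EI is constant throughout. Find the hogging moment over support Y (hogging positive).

Release continuity at Y by inserting a hinge; the redundant is the internal moment M_Y. The primary structure is two simply-supported spans XY and YZ.
End slopes at the hinge Y, treating each span as simply supported:
  span XY: triangular load, peak 37.4: 7w₀L³/(360EI) = 306.8/EI
  span YZ: UDL 26.25: wL³/(24EI) = 136.7/EI
  relative rotation θ_0 = (306.8 + 136.7)/EI = 443.5/EI
A unit hogging moment at Y produces rotation L₁/(3EI) + L₂/(3EI) = 4.167/EI.
Slope continuity at Y: θ_0 = M_Y·4.167/EI, so M_Y = 443.5/4.167 = 106.4 kN·m (hogging).

M_Y = 106.4 kN·m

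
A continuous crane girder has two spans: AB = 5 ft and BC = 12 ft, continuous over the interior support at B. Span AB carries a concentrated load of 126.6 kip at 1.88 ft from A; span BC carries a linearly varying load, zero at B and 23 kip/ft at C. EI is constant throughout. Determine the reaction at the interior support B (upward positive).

Take M_B as the redundant. Released structure: two simple spans AB and BC with a hinge at B.
End slopes at the hinge B, treating each span as simply supported:
  span AB: point load 126.6 at a = 1.88: Pab(L + a)/(6LEI) = 170.3/EI
  span BC: triangular load, peak 23: 7w₀L³/(360EI) = 772.8/EI
  relative rotation θ_0 = (170.3 + 772.8)/EI = 943.1/EI
A unit hogging moment at B produces rotation L₁/(3EI) + L₂/(3EI) = 5.667/EI.
Slope continuity at B: θ_0 = M_B·5.667/EI, so M_B = 943.1/5.667 = 166.4 kip·ft (hogging).
Span AB, ΣM about A with M_B applied at B: R_B^{AB}·5 = 238 + 166.4, so R_B^{AB} = 80.89 kip and R_A = 126.6 − 80.89 = 45.71 kip.
Span BC, ΣM about C: R_B^{BC}·12 = 552 + 166.4, so R_B^{BC} = 59.87 kip and R_C = 138 − 59.87 = 78.13 kip.
R_B = 80.89 + 59.87 = 140.8 kip.

R_B = 140.8 kip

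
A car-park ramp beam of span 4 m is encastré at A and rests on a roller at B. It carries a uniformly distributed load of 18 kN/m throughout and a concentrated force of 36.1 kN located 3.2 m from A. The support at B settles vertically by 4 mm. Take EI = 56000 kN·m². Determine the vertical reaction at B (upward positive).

R_B = 41.91 kN

Take the reaction at B as the redundant and release it; the primary structure is a cantilever fixed at A.
Free-end deflection of the primary structure under the applied loading (downward +):
  UDL 18: wL⁴/(8EI) = 576/EI
  point load 36.1 at a = 3.2: Pa²(3L − a)/(6EI) = 542.2/EI
  δ_0 = 1118/EI
Tip deflection under a unit load at B: L³/(3EI) = 21.33/EI.
With EI = 56000 kN·m²: δ_0 = 0.019967 m and δ_{BB} = 0.000381 m/kN.
Compatibility — the beam at B must follow the support down by 0.004 m: δ_0 − R_B·δ_{BB} = 0.004, so R_B = (0.019967 − 0.004)/0.000381 = 41.91 kN.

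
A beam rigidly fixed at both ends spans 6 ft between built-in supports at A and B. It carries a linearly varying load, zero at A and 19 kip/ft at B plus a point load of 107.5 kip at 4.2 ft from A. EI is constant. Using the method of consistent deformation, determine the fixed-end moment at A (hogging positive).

Take the two fixed-end moments M_A, M_B as redundants; the released structure is the simple span AB.
End rotations of the released simple span under the applied load (×1/EI):
  at A: triangular load, peak 19: 7w₀L³/(360EI) = 79.8/EI
  at B: triangular load, peak 19: w₀L³/(45EI) = 91.2/EI
  at A: point load 107.5 at a = 4.2: Pab(L + b)/(6LEI) = 176.1/EI
  at B: point load 107.5 at a = 4.2: Pab(L + a)/(6LEI) = 230.3/EI
  θ_A0 = 255.9/EI,  θ_B0 = 321.5/EI
Flexibility coefficients: a unit moment at one end gives L/(3EI) there and L/(6EI) at the far end, so f₁₁ = f₂₂ = 2/EI and f₁₂ = f₂₁ = 1/EI.
Compatibility — zero rotation at each built-in end:
  2 M_A + 1 M_B = 255.9
  1 M_A + 2 M_B = 321.5
Solving the pair gives M_A = 63.44 kip·ft and M_B = 129 kip·ft (hogging).

M_A = 63.44 kip·ft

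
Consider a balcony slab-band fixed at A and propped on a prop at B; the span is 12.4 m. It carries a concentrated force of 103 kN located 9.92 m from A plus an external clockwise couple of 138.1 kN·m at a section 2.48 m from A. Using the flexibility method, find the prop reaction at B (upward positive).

R_B = 78.53 kN

Take the reaction at B as the redundant and release it; the primary structure is a cantilever fixed at A.
Downward deflection at the released point B due to the loads:
  point load 103 at a = 9.92: Pa²(3L − a)/(6EI) = 46084/EI
  clockwise couple 138.1 at a = 2.48: M₀a(2L − a)/(2EI) = 3822/EI
  δ_0 = 49907/EI
Flexibility coefficient — unit upward force at B: δ_{BB} = L³/(3EI) = 635.5/EI.
The prop prevents deflection at B: R_B = δ_0/δ_{BB} = 49907/635.5 = 78.53 kN.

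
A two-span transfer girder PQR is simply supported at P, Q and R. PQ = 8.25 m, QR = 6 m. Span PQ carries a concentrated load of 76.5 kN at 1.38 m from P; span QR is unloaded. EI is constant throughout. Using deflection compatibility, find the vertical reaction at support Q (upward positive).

Insert a hinge at Q; M_Q is the redundant, and each span becomes simply supported.
End slopes at the hinge Q, treating each span as simply supported:
  span PQ: point load 76.5 at a = 1.38: Pab(L + a)/(6LEI) = 141.1/EI
  relative rotation θ_0 = (141.1 + 0)/EI = 141.1/EI
A unit hogging moment at Q produces rotation L₁/(3EI) + L₂/(3EI) = 4.75/EI.
Slope continuity at Q: θ_0 = M_Q·4.75/EI, so M_Q = 141.1/4.75 = 29.7 kN·m (hogging).
Span PQ, ΣM about P with M_Q applied at Q: R_Q^{PQ}·8.25 = 105.6 + 29.7, so R_Q^{PQ} = 16.4 kN and R_P = 76.5 − 16.4 = 60.1 kN.
Span QR, ΣM about R: R_Q^{QR}·6 = 0 + 29.7, so R_Q^{QR} = 4.951 kN and R_R = 0 − 4.951 = -4.951 kN.
R_Q = 16.4 + 4.951 = 21.35 kN.

R_Q = 21.35 kN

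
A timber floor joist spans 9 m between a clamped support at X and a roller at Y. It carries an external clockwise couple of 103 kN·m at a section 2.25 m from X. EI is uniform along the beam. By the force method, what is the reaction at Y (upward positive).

Choose R_Y as the redundant. The primary structure is the cantilever fixed at X.
Deflection at Y on the released cantilever, summing each load's contribution:
  clockwise couple 103 at a = 2.25: M₀a(2L − a)/(2EI) = 1825/EI
Tip deflection under a unit load at Y: L³/(3EI) = 243/EI.
The prop prevents deflection at Y: R_Y = δ_0/δ_{YY} = 1825/243 = 7.51 kN.

R_Y = 7.51 kN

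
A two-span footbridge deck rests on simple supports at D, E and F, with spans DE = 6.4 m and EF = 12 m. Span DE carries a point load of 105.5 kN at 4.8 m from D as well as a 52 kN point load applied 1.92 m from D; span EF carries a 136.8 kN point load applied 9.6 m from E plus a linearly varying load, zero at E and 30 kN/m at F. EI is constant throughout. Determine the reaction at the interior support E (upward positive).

R_E = 259.1 kN

Take M_E as the redundant. Released structure: two simple spans DE and EF with a hinge at E.
End slopes at the hinge E, treating each span as simply supported:
  span DE: point load 105.5 at a = 4.8: Pab(L + a)/(6LEI) = 236.3/EI
  span DE: point load 52 at a = 1.92: Pab(L + a)/(6LEI) = 96.91/EI
  span EF: point load 136.8 at a = 9.6: Pab(L + b)/(6LEI) = 630.4/EI
  span EF: triangular load, peak 30: 7w₀L³/(360EI) = 1008/EI
  relative rotation θ_0 = (333.2 + 1638)/EI = 1972/EI
A unit hogging moment at E produces rotation L₁/(3EI) + L₂/(3EI) = 6.133/EI.
Slope continuity at E: θ_0 = M_E·6.133/EI, so M_E = 1972/6.133 = 321.5 kN·m (hogging).
Span DE, ΣM about D with M_E applied at E: R_E^{DE}·6.4 = 606.2 + 321.5, so R_E^{DE} = 145 kN and R_D = 157.5 − 145 = 12.55 kN.
Span EF, ΣM about F: R_E^{EF}·12 = 1048 + 321.5, so R_E^{EF} = 114.1 kN and R_F = 316.8 − 114.1 = 202.7 kN.
R_E = 145 + 114.1 = 259.1 kN.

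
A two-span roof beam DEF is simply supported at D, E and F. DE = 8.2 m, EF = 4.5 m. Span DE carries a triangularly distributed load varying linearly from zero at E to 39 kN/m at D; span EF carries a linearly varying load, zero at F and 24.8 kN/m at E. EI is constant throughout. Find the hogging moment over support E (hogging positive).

Insert a hinge at E; M_E is the redundant, and each span becomes simply supported.
Rotations at E on the released spans (each span's end-slope, ×1/EI):
  span DE: triangular load, peak 39: 7w₀L³/(360EI) = 418.1/EI
  span EF: triangular load, peak 24.8: w₀L³/(45EI) = 50.22/EI
  relative rotation θ_0 = (418.1 + 50.22)/EI = 468.3/EI
A unit hogging moment at E produces rotation L₁/(3EI) + L₂/(3EI) = 4.233/EI.
Slope continuity at E: θ_0 = M_E·4.233/EI, so M_E = 468.3/4.233 = 110.6 kN·m (hogging).

M_E = 110.6 kN·m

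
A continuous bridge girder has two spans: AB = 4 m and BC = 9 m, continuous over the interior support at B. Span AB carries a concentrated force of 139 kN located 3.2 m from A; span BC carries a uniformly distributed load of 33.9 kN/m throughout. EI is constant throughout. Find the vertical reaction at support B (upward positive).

R_B = 358.5 kN

Insert a hinge at B; M_B is the redundant, and each span becomes simply supported.
End slopes at the hinge B, treating each span as simply supported:
  span AB: point load 139 at a = 3.2: Pab(L + a)/(6LEI) = 106.8/EI
  span BC: UDL 33.9: wL³/(24EI) = 1030/EI
  relative rotation θ_0 = (106.8 + 1030)/EI = 1136/EI
A unit hogging moment at B produces rotation L₁/(3EI) + L₂/(3EI) = 4.333/EI.
Compatibility: M_B·(L₁+L₂)/(3EI) = θ_0, giving M_B = 262.3 kN·m (hogging).
Span AB, ΣM about A with M_B applied at B: R_B^{AB}·4 = 444.8 + 262.3, so R_B^{AB} = 176.8 kN and R_A = 139 − 176.8 = -37.77 kN.
Span BC, ΣM about C: R_B^{BC}·9 = 1373 + 262.3, so R_B^{BC} = 181.7 kN and R_C = 305.1 − 181.7 = 123.4 kN.
R_B = 176.8 + 181.7 = 358.5 kN.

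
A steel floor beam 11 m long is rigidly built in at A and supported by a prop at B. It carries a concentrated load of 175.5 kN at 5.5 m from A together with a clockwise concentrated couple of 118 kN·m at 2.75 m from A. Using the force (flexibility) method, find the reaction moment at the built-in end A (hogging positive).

M_A = 402.5 kN·m

Release the roller at B. Primary structure: cantilever fixed at A.
Deflection at B on the released cantilever, summing each load's contribution:
  point load 175.5 at a = 5.5: Pa²(3L − a)/(6EI) = 24332/EI
  clockwise couple 118 at a = 2.75: M₀a(2L − a)/(2EI) = 3123/EI
  δ_0 = 27456/EI
Tip deflection under a unit load at B: L³/(3EI) = 443.7/EI.
Compatibility at B: δ_0 − R_B·δ_{BB} = 0, so R_B = 27456/443.7 = 61.88 kN.
Moment equilibrium about A: M_A = Σ(load moments about A) − R_B·L = 1083 − 61.88×11 = 402.5 kN·m.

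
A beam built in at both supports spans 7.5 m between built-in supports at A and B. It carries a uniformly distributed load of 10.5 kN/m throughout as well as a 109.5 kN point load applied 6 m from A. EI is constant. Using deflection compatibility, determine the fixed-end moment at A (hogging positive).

Take the two fixed-end moments M_A, M_B as redundants; the released structure is the simple span AB.
On the primary (simply-supported) span, the end slopes from the loading are:
  at A: UDL 10.5: wL³/(24EI) = 184.6/EI
  at B: UDL 10.5: wL³/(24EI) = 184.6/EI
  at A: point load 109.5 at a = 6: Pab(L + b)/(6LEI) = 197.1/EI
  at B: point load 109.5 at a = 6: Pab(L + a)/(6LEI) = 295.6/EI
  θ_A0 = 381.7/EI,  θ_B0 = 480.2/EI
Flexibility coefficients: a unit moment at one end gives L/(3EI) there and L/(6EI) at the far end, so f₁₁ = f₂₂ = 2.5/EI and f₁₂ = f₂₁ = 1.25/EI.
Compatibility — zero rotation at each built-in end:
  2.5 M_A + 1.25 M_B = 381.7
  1.25 M_A + 2.5 M_B = 480.2
Solving the pair gives M_A = 75.5 kN·m and M_B = 154.3 kN·m (hogging).

M_A = 75.5 kN·m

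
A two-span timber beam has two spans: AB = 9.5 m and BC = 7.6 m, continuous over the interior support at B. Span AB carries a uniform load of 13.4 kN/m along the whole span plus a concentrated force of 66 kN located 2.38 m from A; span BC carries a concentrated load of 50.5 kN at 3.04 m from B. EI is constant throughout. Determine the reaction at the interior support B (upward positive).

Insert a hinge at B; M_B is the redundant, and each span becomes simply supported.
End slopes at the hinge B, treating each span as simply supported:
  span AB: UDL 13.4: wL³/(24EI) = 478.7/EI
  span AB: point load 66 at a = 2.38: Pab(L + a)/(6LEI) = 233.1/EI
  span BC: point load 50.5 at a = 3.04: Pab(L + b)/(6LEI) = 186.7/EI
  relative rotation θ_0 = (711.8 + 186.7)/EI = 898.5/EI
A unit hogging moment at B produces rotation L₁/(3EI) + L₂/(3EI) = 5.7/EI.
Compatibility: M_B·(L₁+L₂)/(3EI) = θ_0, giving M_B = 157.6 kN·m (hogging).
Span AB, ΣM about A with M_B applied at B: R_B^{AB}·9.5 = 761.8 + 157.6, so R_B^{AB} = 96.78 kN and R_A = 193.3 − 96.78 = 96.52 kN.
Span BC, ΣM about C: R_B^{BC}·7.6 = 230.3 + 157.6, so R_B^{BC} = 51.04 kN and R_C = 50.5 − 51.04 = -0.5406 kN.
R_B = 96.78 + 51.04 = 147.8 kN.

R_B = 147.8 kN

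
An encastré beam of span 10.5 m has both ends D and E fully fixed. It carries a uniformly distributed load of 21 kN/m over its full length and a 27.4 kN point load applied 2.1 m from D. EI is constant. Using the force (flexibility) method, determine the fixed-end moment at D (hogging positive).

M_D = 229.8 kN·m

Take the two fixed-end moments M_D, M_E as redundants; the released structure is the simple span DE.
Simple-span end rotations at D and E under the given loads:
  at D: UDL 21: wL³/(24EI) = 1013/EI
  at E: UDL 21: wL³/(24EI) = 1013/EI
  at D: point load 27.4 at a = 2.1: Pab(L + b)/(6LEI) = 145/EI
  at E: point load 27.4 at a = 2.1: Pab(L + a)/(6LEI) = 96.67/EI
  θ_D0 = 1158/EI,  θ_E0 = 1110/EI
Flexibility coefficients: a unit moment at one end gives L/(3EI) there and L/(6EI) at the far end, so f₁₁ = f₂₂ = 3.5/EI and f₁₂ = f₂₁ = 1.75/EI.
Compatibility — zero rotation at each built-in end:
  3.5 M_D + 1.75 M_E = 1158
  1.75 M_D + 3.5 M_E = 1110
Solving the pair gives M_D = 229.8 kN·m and M_E = 202.1 kN·m (hogging).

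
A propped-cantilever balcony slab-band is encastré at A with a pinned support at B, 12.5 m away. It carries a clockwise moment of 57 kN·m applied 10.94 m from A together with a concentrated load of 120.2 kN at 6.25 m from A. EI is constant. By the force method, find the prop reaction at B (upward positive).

R_B = 44.3 kN

Choose R_B as the redundant. The primary structure is the cantilever fixed at A.
Primary-structure tip deflection at B by superposition:
  clockwise couple 57 at a = 10.94: M₀a(2L − a)/(2EI) = 4384/EI
  point load 120.2 at a = 6.25: Pa²(3L − a)/(6EI) = 24455/EI
  δ_0 = 28839/EI
Tip deflection under a unit load at B: L³/(3EI) = 651/EI.
The prop prevents deflection at B: R_B = δ_0/δ_{BB} = 28839/651 = 44.3 kN.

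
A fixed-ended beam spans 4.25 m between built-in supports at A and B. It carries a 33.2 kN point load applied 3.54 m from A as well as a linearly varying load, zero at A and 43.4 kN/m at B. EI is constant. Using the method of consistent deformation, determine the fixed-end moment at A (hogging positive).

Release both end moments; the primary structure is a simply-supported span AB with redundants M_A and M_B.
Simple-span end rotations at A and B under the given loads:
  at A: point load 33.2 at a = 3.54: Pab(L + b)/(6LEI) = 16.23/EI
  at B: point load 33.2 at a = 3.54: Pab(L + a)/(6LEI) = 25.49/EI
  at A: triangular load, peak 43.4: 7w₀L³/(360EI) = 64.78/EI
  at B: triangular load, peak 43.4: w₀L³/(45EI) = 74.04/EI
  θ_A0 = 81.01/EI,  θ_B0 = 99.53/EI
Flexibility coefficients: a unit moment at one end gives L/(3EI) there and L/(6EI) at the far end, so f₁₁ = f₂₂ = 1.417/EI and f₁₂ = f₂₁ = 0.7083/EI.
Compatibility — zero rotation at each built-in end:
  1.417 M_A + 0.7083 M_B = 81.01
  0.7083 M_A + 1.417 M_B = 99.53
Solving the pair gives M_A = 29.41 kN·m and M_B = 55.55 kN·m (hogging).

M_A = 29.41 kN·m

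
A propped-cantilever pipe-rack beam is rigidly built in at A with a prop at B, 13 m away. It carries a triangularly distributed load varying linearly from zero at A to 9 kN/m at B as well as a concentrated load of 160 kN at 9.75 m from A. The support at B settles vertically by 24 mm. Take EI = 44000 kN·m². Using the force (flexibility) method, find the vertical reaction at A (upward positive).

Remove the prop at B; the released (primary) structure is a cantilever built in at A.
Primary-structure tip deflection at B by superposition:
  triangular load, peak 9 at the free end: 11w₀L⁴/(120EI) = 23563/EI
  point load 160 at a = 9.75: Pa²(3L − a)/(6EI) = 74149/EI
  δ_0 = 97712/EI
Tip deflection under a unit load at B: L³/(3EI) = 732.3/EI.
With EI = 44000 kN·m²: δ_0 = 2.2207 m and δ_{BB} = 0.016644 m/kN.
Compatibility — the beam at B must follow the support down by 0.024 m: δ_0 − R_B·δ_{BB} = 0.024, so R_B = (2.2207 − 0.024)/0.016644 = 132 kN.
Vertical equilibrium: R_A = ΣP − R_B = 218.5 − 132 = 86.52 kN.

R_A = 86.52 kN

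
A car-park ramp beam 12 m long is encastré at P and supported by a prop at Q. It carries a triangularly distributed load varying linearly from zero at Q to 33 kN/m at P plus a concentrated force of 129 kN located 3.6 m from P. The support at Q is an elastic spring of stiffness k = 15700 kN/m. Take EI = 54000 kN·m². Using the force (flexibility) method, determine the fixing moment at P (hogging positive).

M_P = 597.1 kN·m

Remove the prop at Q; the released (primary) structure is a cantilever built in at P.
Free-end deflection of the primary structure under the applied loading (downward +):
  triangular load, peak 33 at the fixed end: w₀L⁴/(30EI) = 22810/EI
  point load 129 at a = 3.6: Pa²(3L − a)/(6EI) = 9028/EI
  δ_0 = 31838/EI
Tip deflection under a unit load at Q: L³/(3EI) = 576/EI.
With EI = 54000 kN·m²: δ_0 = 0.58958 m and δ_{QQ} = 0.010667 m/kN.
Compatibility — the spring shortens by R_Q/k under the reaction it provides: δ_0 − R_Q·δ_{QQ} = R_Q/k. With 1/k = 0.000064 m/kN, R_Q = δ_0 / (δ_{QQ} + 1/k) = 0.58958 / (0.010667 + 0.000064) = 54.95 kN.
Moment equilibrium about P: M_P = Σ(load moments about P) − R_Q·L = 1256 − 54.95×12 = 597.1 kN·m.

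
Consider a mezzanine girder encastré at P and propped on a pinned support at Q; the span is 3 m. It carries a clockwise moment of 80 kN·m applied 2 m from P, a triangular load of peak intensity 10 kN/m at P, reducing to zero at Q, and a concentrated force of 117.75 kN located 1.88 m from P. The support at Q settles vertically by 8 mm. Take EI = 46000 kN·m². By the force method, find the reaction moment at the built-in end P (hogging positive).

M_P = 158.7 kN·m

Release the roller at Q. Primary structure: cantilever fixed at P.
Downward deflection at the released point Q due to the loads:
  clockwise couple 80 at a = 2: M₀a(2L − a)/(2EI) = 320/EI
  triangular load, peak 10 at the fixed end: w₀L⁴/(30EI) = 27/EI
  point load 117.75 at a = 1.88: Pa²(3L − a)/(6EI) = 493.9/EI
  δ_0 = 840.9/EI
Tip deflection under a unit load at Q: L³/(3EI) = 9/EI.
With EI = 46000 kN·m²: δ_0 = 0.01828 m and δ_{QQ} = 0.000196 m/kN.
Compatibility — the beam at Q must follow the support down by 0.008 m: δ_0 − R_Q·δ_{QQ} = 0.008, so R_Q = (0.01828 − 0.008)/0.000196 = 52.54 kN.
Moment equilibrium about P: M_P = Σ(load moments about P) − R_Q·L = 316.4 − 52.54×3 = 158.7 kN·m.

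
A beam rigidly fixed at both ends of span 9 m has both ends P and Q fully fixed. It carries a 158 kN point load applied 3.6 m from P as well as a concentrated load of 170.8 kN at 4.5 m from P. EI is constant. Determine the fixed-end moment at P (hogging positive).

Release both end moments; the primary structure is a simply-supported span PQ with redundants M_P and M_Q.
On the primary (simply-supported) span, the end slopes from the loading are:
  at P: point load 158 at a = 3.6: Pab(L + b)/(6LEI) = 819.1/EI
  at Q: point load 158 at a = 3.6: Pab(L + a)/(6LEI) = 716.7/EI
  at P: point load 170.8 at a = 4.5: Pab(L + b)/(6LEI) = 864.7/EI
  at Q: point load 170.8 at a = 4.5: Pab(L + a)/(6LEI) = 864.7/EI
  θ_P0 = 1684/EI,  θ_Q0 = 1581/EI
Flexibility coefficients: a unit moment at one end gives L/(3EI) there and L/(6EI) at the far end, so f₁₁ = f₂₂ = 3/EI and f₁₂ = f₂₁ = 1.5/EI.
Compatibility — zero rotation at each built-in end:
  3 M_P + 1.5 M_Q = 1684
  1.5 M_P + 3 M_Q = 1581
Solving the pair gives M_P = 396.9 kN·m and M_Q = 328.7 kN·m (hogging).

M_P = 396.9 kN·m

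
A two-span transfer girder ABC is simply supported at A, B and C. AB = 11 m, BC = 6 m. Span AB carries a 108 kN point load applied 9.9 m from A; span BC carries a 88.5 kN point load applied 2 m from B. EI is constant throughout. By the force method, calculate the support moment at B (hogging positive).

M_B = 100.4 kN·m

Insert a hinge at B; M_B is the redundant, and each span becomes simply supported.
End slopes at the hinge B, treating each span as simply supported:
  span AB: point load 108 at a = 9.9: Pab(L + a)/(6LEI) = 372.4/EI
  span BC: point load 88.5 at a = 2: Pab(L + b)/(6LEI) = 196.7/EI
  relative rotation θ_0 = (372.4 + 196.7)/EI = 569.1/EI
A unit hogging moment at B produces rotation L₁/(3EI) + L₂/(3EI) = 5.667/EI.
Slope continuity at B: θ_0 = M_B·5.667/EI, so M_B = 569.1/5.667 = 100.4 kN·m (hogging).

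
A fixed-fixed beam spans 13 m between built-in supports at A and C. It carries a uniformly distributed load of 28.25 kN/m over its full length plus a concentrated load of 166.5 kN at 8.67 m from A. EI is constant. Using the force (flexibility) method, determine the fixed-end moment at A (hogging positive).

M_A = 558 kN·m

Take the two fixed-end moments M_A, M_C as redundants; the released structure is the simple span AC.
On the primary (simply-supported) span, the end slopes from the loading are:
  at A: UDL 28.25: wL³/(24EI) = 2586/EI
  at C: UDL 28.25: wL³/(24EI) = 2586/EI
  at A: point load 166.5 at a = 8.67: Pab(L + b)/(6LEI) = 1389/EI
  at C: point load 166.5 at a = 8.67: Pab(L + a)/(6LEI) = 1737/EI
  θ_A0 = 3975/EI,  θ_C0 = 4323/EI
Flexibility coefficients: a unit moment at one end gives L/(3EI) there and L/(6EI) at the far end, so f₁₁ = f₂₂ = 4.333/EI and f₁₂ = f₂₁ = 2.167/EI.
Compatibility — zero rotation at each built-in end:
  4.333 M_A + 2.167 M_C = 3975
  2.167 M_A + 4.333 M_C = 4323
Solving the pair gives M_A = 558 kN·m and M_C = 718.5 kN·m (hogging).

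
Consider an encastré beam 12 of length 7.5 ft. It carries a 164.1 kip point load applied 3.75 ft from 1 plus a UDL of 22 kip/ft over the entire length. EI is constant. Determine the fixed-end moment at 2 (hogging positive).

M_2 = 257 kip·ft

Take the two fixed-end moments M_1, M_2 as redundants; the released structure is the simple span 12.
End rotations of the released simple span under the applied load (×1/EI):
  at 1: point load 164.1 at a = 3.75: Pab(L + b)/(6LEI) = 576.9/EI
  at 2: point load 164.1 at a = 3.75: Pab(L + a)/(6LEI) = 576.9/EI
  at 1: UDL 22: wL³/(24EI) = 386.7/EI
  at 2: UDL 22: wL³/(24EI) = 386.7/EI
  θ_10 = 963.6/EI,  θ_20 = 963.6/EI
Flexibility coefficients: a unit moment at one end gives L/(3EI) there and L/(6EI) at the far end, so f₁₁ = f₂₂ = 2.5/EI and f₁₂ = f₂₁ = 1.25/EI.
Compatibility — zero rotation at each built-in end:
  2.5 M_1 + 1.25 M_2 = 963.6
  1.25 M_1 + 2.5 M_2 = 963.6
Solving the pair gives M_1 = 257 kip·ft and M_2 = 257 kip·ft (hogging).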